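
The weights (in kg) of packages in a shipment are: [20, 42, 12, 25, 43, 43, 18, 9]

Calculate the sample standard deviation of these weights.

14.2328

Step 1: Compute the mean: 26.5
Step 2: Sum of squared deviations from the mean: 1418
Step 3: Sample variance = 1418 / 7 = 202.5714
Step 4: Standard deviation = sqrt(202.5714) = 14.2328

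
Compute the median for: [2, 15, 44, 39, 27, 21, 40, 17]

24

Step 1: Sort the data in ascending order: [2, 15, 17, 21, 27, 39, 40, 44]
Step 2: The number of values is n = 8.
Step 3: Since n is even, the median is the average of positions 4 and 5:
  Median = (21 + 27) / 2 = 24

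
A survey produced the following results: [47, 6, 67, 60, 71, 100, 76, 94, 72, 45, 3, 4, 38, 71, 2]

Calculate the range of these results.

98

Step 1: Identify the maximum value: max = 100
Step 2: Identify the minimum value: min = 2
Step 3: Range = max - min = 100 - 2 = 98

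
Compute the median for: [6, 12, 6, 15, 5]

6

Step 1: Sort the data in ascending order: [5, 6, 6, 12, 15]
Step 2: The number of values is n = 5.
Step 3: Since n is odd, the median is the middle value at position 3: 6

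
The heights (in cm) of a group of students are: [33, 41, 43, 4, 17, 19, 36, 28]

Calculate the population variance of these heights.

157.4844

Step 1: Compute the mean: (33 + 41 + 43 + 4 + 17 + 19 + 36 + 28) / 8 = 27.625
Step 2: Compute squared deviations from the mean:
  (33 - 27.625)^2 = 28.8906
  (41 - 27.625)^2 = 178.8906
  (43 - 27.625)^2 = 236.3906
  (4 - 27.625)^2 = 558.1406
  (17 - 27.625)^2 = 112.8906
  (19 - 27.625)^2 = 74.3906
  (36 - 27.625)^2 = 70.1406
  (28 - 27.625)^2 = 0.1406
Step 3: Sum of squared deviations = 1259.875
Step 4: Population variance = 1259.875 / 8 = 157.4844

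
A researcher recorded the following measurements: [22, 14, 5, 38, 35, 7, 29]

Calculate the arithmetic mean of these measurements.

21.4286

Step 1: Sum all values: 22 + 14 + 5 + 38 + 35 + 7 + 29 = 150
Step 2: Count the number of values: n = 7
Step 3: Mean = sum / n = 150 / 7 = 21.4286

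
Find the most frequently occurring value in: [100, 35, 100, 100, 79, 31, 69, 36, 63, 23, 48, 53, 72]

100

Step 1: Count the frequency of each value:
  23: appears 1 time(s)
  31: appears 1 time(s)
  35: appears 1 time(s)
  36: appears 1 time(s)
  48: appears 1 time(s)
  53: appears 1 time(s)
  63: appears 1 time(s)
  69: appears 1 time(s)
  72: appears 1 time(s)
  79: appears 1 time(s)
  100: appears 3 time(s)
Step 2: The value 100 appears most frequently (3 times).
Step 3: Mode = 100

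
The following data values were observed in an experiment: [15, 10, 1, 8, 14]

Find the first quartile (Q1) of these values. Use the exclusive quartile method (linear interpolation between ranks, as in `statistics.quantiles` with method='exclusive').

4.5

Step 1: Sort the data: [1, 8, 10, 14, 15]
Step 2: n = 5
Step 3: Using the exclusive quartile method:
  Q1 = 4.5
  Q2 (median) = 10
  Q3 = 14.5
  IQR = Q3 - Q1 = 14.5 - 4.5 = 10
Step 4: Q1 = 4.5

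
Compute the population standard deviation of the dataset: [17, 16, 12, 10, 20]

3.5777

Step 1: Compute the mean: 15
Step 2: Sum of squared deviations from the mean: 64
Step 3: Population variance = 64 / 5 = 12.8
Step 4: Standard deviation = sqrt(12.8) = 3.5777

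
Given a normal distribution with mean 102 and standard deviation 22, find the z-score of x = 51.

-2.3182

Step 1: Recall the z-score formula: z = (x - mu) / sigma
Step 2: Substitute values: z = (51 - 102) / 22
Step 3: z = -51 / 22 = -2.3182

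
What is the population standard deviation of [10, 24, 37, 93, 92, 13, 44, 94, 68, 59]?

31.1262

Step 1: Compute the mean: 53.4
Step 2: Sum of squared deviations from the mean: 9688.4
Step 3: Population variance = 9688.4 / 10 = 968.84
Step 4: Standard deviation = sqrt(968.84) = 31.1262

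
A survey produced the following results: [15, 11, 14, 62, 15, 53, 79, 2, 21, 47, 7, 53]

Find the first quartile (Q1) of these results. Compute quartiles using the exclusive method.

11.75

Step 1: Sort the data: [2, 7, 11, 14, 15, 15, 21, 47, 53, 53, 62, 79]
Step 2: n = 12
Step 3: Using the exclusive quartile method:
  Q1 = 11.75
  Q2 (median) = 18
  Q3 = 53
  IQR = Q3 - Q1 = 53 - 11.75 = 41.25
Step 4: Q1 = 11.75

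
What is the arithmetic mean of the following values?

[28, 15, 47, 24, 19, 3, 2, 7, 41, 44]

23

Step 1: Sum all values: 28 + 15 + 47 + 24 + 19 + 3 + 2 + 7 + 41 + 44 = 230
Step 2: Count the number of values: n = 10
Step 3: Mean = sum / n = 230 / 10 = 23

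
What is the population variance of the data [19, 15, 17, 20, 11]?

10.24

Step 1: Compute the mean: (19 + 15 + 17 + 20 + 11) / 5 = 16.4
Step 2: Compute squared deviations from the mean:
  (19 - 16.4)^2 = 6.76
  (15 - 16.4)^2 = 1.96
  (17 - 16.4)^2 = 0.36
  (20 - 16.4)^2 = 12.96
  (11 - 16.4)^2 = 29.16
Step 3: Sum of squared deviations = 51.2
Step 4: Population variance = 51.2 / 5 = 10.24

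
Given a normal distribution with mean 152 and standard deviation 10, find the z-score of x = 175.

2.3

Step 1: Recall the z-score formula: z = (x - mu) / sigma
Step 2: Substitute values: z = (175 - 152) / 10
Step 3: z = 23 / 10 = 2.3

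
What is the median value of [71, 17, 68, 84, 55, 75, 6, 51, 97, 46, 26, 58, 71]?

58

Step 1: Sort the data in ascending order: [6, 17, 26, 46, 51, 55, 58, 68, 71, 71, 75, 84, 97]
Step 2: The number of values is n = 13.
Step 3: Since n is odd, the median is the middle value at position 7: 58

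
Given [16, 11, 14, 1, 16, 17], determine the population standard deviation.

5.5

Step 1: Compute the mean: 12.5
Step 2: Sum of squared deviations from the mean: 181.5
Step 3: Population variance = 181.5 / 6 = 30.25
Step 4: Standard deviation = sqrt(30.25) = 5.5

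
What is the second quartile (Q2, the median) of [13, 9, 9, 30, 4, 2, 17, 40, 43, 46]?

15

Step 1: Sort the data: [2, 4, 9, 9, 13, 17, 30, 40, 43, 46]
Step 2: n = 10
Step 3: Q2 is the median. Since n is even, it is the average of the values at positions 5 and 6:
  Q2 = (13 + 17) / 2 = 15
Step 4: Q2 = 15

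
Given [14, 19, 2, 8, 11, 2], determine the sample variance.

45.4667

Step 1: Compute the mean: (14 + 19 + 2 + 8 + 11 + 2) / 6 = 9.3333
Step 2: Compute squared deviations from the mean:
  (14 - 9.3333)^2 = 21.7778
  (19 - 9.3333)^2 = 93.4444
  (2 - 9.3333)^2 = 53.7778
  (8 - 9.3333)^2 = 1.7778
  (11 - 9.3333)^2 = 2.7778
  (2 - 9.3333)^2 = 53.7778
Step 3: Sum of squared deviations = 227.3333
Step 4: Sample variance = 227.3333 / 5 = 45.4667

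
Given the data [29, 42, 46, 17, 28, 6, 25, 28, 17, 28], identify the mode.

28

Step 1: Count the frequency of each value:
  6: appears 1 time(s)
  17: appears 2 time(s)
  25: appears 1 time(s)
  28: appears 3 time(s)
  29: appears 1 time(s)
  42: appears 1 time(s)
  46: appears 1 time(s)
Step 2: The value 28 appears most frequently (3 times).
Step 3: Mode = 28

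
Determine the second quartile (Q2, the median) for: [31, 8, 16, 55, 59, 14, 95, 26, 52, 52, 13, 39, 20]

31

Step 1: Sort the data: [8, 13, 14, 16, 20, 26, 31, 39, 52, 52, 55, 59, 95]
Step 2: n = 13
Step 3: Q2 is the median. Since n is odd, it is the middle value at position 7: 31
Step 4: Q2 = 31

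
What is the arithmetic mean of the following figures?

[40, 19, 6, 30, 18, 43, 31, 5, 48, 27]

26.7

Step 1: Sum all values: 40 + 19 + 6 + 30 + 18 + 43 + 31 + 5 + 48 + 27 = 267
Step 2: Count the number of values: n = 10
Step 3: Mean = sum / n = 267 / 10 = 26.7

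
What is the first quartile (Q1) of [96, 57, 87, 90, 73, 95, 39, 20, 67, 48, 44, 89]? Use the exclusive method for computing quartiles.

45

Step 1: Sort the data: [20, 39, 44, 48, 57, 67, 73, 87, 89, 90, 95, 96]
Step 2: n = 12
Step 3: Using the exclusive quartile method:
  Q1 = 45
  Q2 (median) = 70
  Q3 = 89.75
  IQR = Q3 - Q1 = 89.75 - 45 = 44.75
Step 4: Q1 = 45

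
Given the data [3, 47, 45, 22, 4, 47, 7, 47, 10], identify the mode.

47

Step 1: Count the frequency of each value:
  3: appears 1 time(s)
  4: appears 1 time(s)
  7: appears 1 time(s)
  10: appears 1 time(s)
  22: appears 1 time(s)
  45: appears 1 time(s)
  47: appears 3 time(s)
Step 2: The value 47 appears most frequently (3 times).
Step 3: Mode = 47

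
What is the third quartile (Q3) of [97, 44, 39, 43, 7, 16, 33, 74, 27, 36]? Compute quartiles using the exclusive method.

51.5

Step 1: Sort the data: [7, 16, 27, 33, 36, 39, 43, 44, 74, 97]
Step 2: n = 10
Step 3: Using the exclusive quartile method:
  Q1 = 24.25
  Q2 (median) = 37.5
  Q3 = 51.5
  IQR = Q3 - Q1 = 51.5 - 24.25 = 27.25
Step 4: Q3 = 51.5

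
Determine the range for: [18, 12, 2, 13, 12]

16

Step 1: Identify the maximum value: max = 18
Step 2: Identify the minimum value: min = 2
Step 3: Range = max - min = 18 - 2 = 16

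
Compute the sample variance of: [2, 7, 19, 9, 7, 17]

42.5667

Step 1: Compute the mean: (2 + 7 + 19 + 9 + 7 + 17) / 6 = 10.1667
Step 2: Compute squared deviations from the mean:
  (2 - 10.1667)^2 = 66.6944
  (7 - 10.1667)^2 = 10.0278
  (19 - 10.1667)^2 = 78.0278
  (9 - 10.1667)^2 = 1.3611
  (7 - 10.1667)^2 = 10.0278
  (17 - 10.1667)^2 = 46.6944
Step 3: Sum of squared deviations = 212.8333
Step 4: Sample variance = 212.8333 / 5 = 42.5667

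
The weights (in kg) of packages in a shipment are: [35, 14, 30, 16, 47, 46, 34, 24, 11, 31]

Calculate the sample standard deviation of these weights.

12.568

Step 1: Compute the mean: 28.8
Step 2: Sum of squared deviations from the mean: 1421.6
Step 3: Sample variance = 1421.6 / 9 = 157.9556
Step 4: Standard deviation = sqrt(157.9556) = 12.568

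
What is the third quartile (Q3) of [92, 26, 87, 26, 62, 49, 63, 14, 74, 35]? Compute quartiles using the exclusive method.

77.25

Step 1: Sort the data: [14, 26, 26, 35, 49, 62, 63, 74, 87, 92]
Step 2: n = 10
Step 3: Using the exclusive quartile method:
  Q1 = 26
  Q2 (median) = 55.5
  Q3 = 77.25
  IQR = Q3 - Q1 = 77.25 - 26 = 51.25
Step 4: Q3 = 77.25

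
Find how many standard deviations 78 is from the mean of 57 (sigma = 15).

1.4

Step 1: Recall the z-score formula: z = (x - mu) / sigma
Step 2: Substitute values: z = (78 - 57) / 15
Step 3: z = 21 / 15 = 1.4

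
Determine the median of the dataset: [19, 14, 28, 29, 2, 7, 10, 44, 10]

14

Step 1: Sort the data in ascending order: [2, 7, 10, 10, 14, 19, 28, 29, 44]
Step 2: The number of values is n = 9.
Step 3: Since n is odd, the median is the middle value at position 5: 14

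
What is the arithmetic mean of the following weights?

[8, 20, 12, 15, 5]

12

Step 1: Sum all values: 8 + 20 + 12 + 15 + 5 = 60
Step 2: Count the number of values: n = 5
Step 3: Mean = sum / n = 60 / 5 = 12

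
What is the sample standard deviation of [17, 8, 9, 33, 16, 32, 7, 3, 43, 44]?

15.4618

Step 1: Compute the mean: 21.2
Step 2: Sum of squared deviations from the mean: 2151.6
Step 3: Sample variance = 2151.6 / 9 = 239.0667
Step 4: Standard deviation = sqrt(239.0667) = 15.4618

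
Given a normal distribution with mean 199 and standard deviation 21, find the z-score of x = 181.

-0.8571

Step 1: Recall the z-score formula: z = (x - mu) / sigma
Step 2: Substitute values: z = (181 - 199) / 21
Step 3: z = -18 / 21 = -0.8571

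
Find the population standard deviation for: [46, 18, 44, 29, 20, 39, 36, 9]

12.5244

Step 1: Compute the mean: 30.125
Step 2: Sum of squared deviations from the mean: 1254.875
Step 3: Population variance = 1254.875 / 8 = 156.8594
Step 4: Standard deviation = sqrt(156.8594) = 12.5244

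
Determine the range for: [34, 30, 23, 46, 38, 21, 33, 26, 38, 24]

25

Step 1: Identify the maximum value: max = 46
Step 2: Identify the minimum value: min = 21
Step 3: Range = max - min = 46 - 21 = 25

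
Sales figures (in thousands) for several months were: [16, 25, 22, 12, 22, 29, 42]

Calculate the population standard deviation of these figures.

8.9921

Step 1: Compute the mean: 24
Step 2: Sum of squared deviations from the mean: 566
Step 3: Population variance = 566 / 7 = 80.8571
Step 4: Standard deviation = sqrt(80.8571) = 8.9921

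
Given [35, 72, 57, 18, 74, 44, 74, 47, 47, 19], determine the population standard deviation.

19.8295

Step 1: Compute the mean: 48.7
Step 2: Sum of squared deviations from the mean: 3932.1
Step 3: Population variance = 3932.1 / 10 = 393.21
Step 4: Standard deviation = sqrt(393.21) = 19.8295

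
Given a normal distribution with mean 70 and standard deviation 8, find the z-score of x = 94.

3

Step 1: Recall the z-score formula: z = (x - mu) / sigma
Step 2: Substitute values: z = (94 - 70) / 8
Step 3: z = 24 / 8 = 3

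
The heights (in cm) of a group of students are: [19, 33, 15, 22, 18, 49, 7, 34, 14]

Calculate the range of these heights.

42

Step 1: Identify the maximum value: max = 49
Step 2: Identify the minimum value: min = 7
Step 3: Range = max - min = 49 - 7 = 42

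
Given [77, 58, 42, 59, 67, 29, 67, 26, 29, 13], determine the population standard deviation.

20.5769

Step 1: Compute the mean: 46.7
Step 2: Sum of squared deviations from the mean: 4234.1
Step 3: Population variance = 4234.1 / 10 = 423.41
Step 4: Standard deviation = sqrt(423.41) = 20.5769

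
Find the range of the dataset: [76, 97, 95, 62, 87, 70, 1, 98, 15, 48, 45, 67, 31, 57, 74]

97

Step 1: Identify the maximum value: max = 98
Step 2: Identify the minimum value: min = 1
Step 3: Range = max - min = 98 - 1 = 97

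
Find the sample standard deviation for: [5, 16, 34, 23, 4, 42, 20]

14.0458

Step 1: Compute the mean: 20.5714
Step 2: Sum of squared deviations from the mean: 1183.7143
Step 3: Sample variance = 1183.7143 / 6 = 197.2857
Step 4: Standard deviation = sqrt(197.2857) = 14.0458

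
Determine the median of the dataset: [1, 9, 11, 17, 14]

11

Step 1: Sort the data in ascending order: [1, 9, 11, 14, 17]
Step 2: The number of values is n = 5.
Step 3: Since n is odd, the median is the middle value at position 3: 11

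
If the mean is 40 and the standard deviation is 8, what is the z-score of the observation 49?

1.125

Step 1: Recall the z-score formula: z = (x - mu) / sigma
Step 2: Substitute values: z = (49 - 40) / 8
Step 3: z = 9 / 8 = 1.125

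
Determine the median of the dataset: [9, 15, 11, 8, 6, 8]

8.5

Step 1: Sort the data in ascending order: [6, 8, 8, 9, 11, 15]
Step 2: The number of values is n = 6.
Step 3: Since n is even, the median is the average of positions 3 and 4:
  Median = (8 + 9) / 2 = 8.5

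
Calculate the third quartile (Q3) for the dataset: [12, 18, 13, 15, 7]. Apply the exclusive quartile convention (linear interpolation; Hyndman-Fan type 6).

16.5

Step 1: Sort the data: [7, 12, 13, 15, 18]
Step 2: n = 5
Step 3: Using the exclusive quartile method:
  Q1 = 9.5
  Q2 (median) = 13
  Q3 = 16.5
  IQR = Q3 - Q1 = 16.5 - 9.5 = 7
Step 4: Q3 = 16.5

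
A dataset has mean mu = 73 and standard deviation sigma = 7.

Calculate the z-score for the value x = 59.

-2

Step 1: Recall the z-score formula: z = (x - mu) / sigma
Step 2: Substitute values: z = (59 - 73) / 7
Step 3: z = -14 / 7 = -2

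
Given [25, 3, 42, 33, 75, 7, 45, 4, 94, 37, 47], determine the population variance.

744.0661

Step 1: Compute the mean: (25 + 3 + 42 + 33 + 75 + 7 + 45 + 4 + 94 + 37 + 47) / 11 = 37.4545
Step 2: Compute squared deviations from the mean:
  (25 - 37.4545)^2 = 155.1157
  (3 - 37.4545)^2 = 1187.1157
  (42 - 37.4545)^2 = 20.6612
  (33 - 37.4545)^2 = 19.843
  (75 - 37.4545)^2 = 1409.6612
  (7 - 37.4545)^2 = 927.4793
  (45 - 37.4545)^2 = 56.9339
  (4 - 37.4545)^2 = 1119.2066
  (94 - 37.4545)^2 = 3197.3884
  (37 - 37.4545)^2 = 0.2066
  (47 - 37.4545)^2 = 91.1157
Step 3: Sum of squared deviations = 8184.7273
Step 4: Population variance = 8184.7273 / 11 = 744.0661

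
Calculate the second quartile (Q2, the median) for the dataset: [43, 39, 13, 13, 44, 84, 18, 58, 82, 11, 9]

39

Step 1: Sort the data: [9, 11, 13, 13, 18, 39, 43, 44, 58, 82, 84]
Step 2: n = 11
Step 3: Q2 is the median. Since n is odd, it is the middle value at position 6: 39
Step 4: Q2 = 39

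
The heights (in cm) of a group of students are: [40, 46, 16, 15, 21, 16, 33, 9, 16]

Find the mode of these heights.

16

Step 1: Count the frequency of each value:
  9: appears 1 time(s)
  15: appears 1 time(s)
  16: appears 3 time(s)
  21: appears 1 time(s)
  33: appears 1 time(s)
  40: appears 1 time(s)
  46: appears 1 time(s)
Step 2: The value 16 appears most frequently (3 times).
Step 3: Mode = 16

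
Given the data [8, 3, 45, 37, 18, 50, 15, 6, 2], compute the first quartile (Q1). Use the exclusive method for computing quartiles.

4.5

Step 1: Sort the data: [2, 3, 6, 8, 15, 18, 37, 45, 50]
Step 2: n = 9
Step 3: Using the exclusive quartile method:
  Q1 = 4.5
  Q2 (median) = 15
  Q3 = 41
  IQR = Q3 - Q1 = 41 - 4.5 = 36.5
Step 4: Q1 = 4.5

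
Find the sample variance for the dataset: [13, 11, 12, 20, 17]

14.3

Step 1: Compute the mean: (13 + 11 + 12 + 20 + 17) / 5 = 14.6
Step 2: Compute squared deviations from the mean:
  (13 - 14.6)^2 = 2.56
  (11 - 14.6)^2 = 12.96
  (12 - 14.6)^2 = 6.76
  (20 - 14.6)^2 = 29.16
  (17 - 14.6)^2 = 5.76
Step 3: Sum of squared deviations = 57.2
Step 4: Sample variance = 57.2 / 4 = 14.3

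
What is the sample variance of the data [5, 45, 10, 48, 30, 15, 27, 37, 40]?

242.2778

Step 1: Compute the mean: (5 + 45 + 10 + 48 + 30 + 15 + 27 + 37 + 40) / 9 = 28.5556
Step 2: Compute squared deviations from the mean:
  (5 - 28.5556)^2 = 554.8642
  (45 - 28.5556)^2 = 270.4198
  (10 - 28.5556)^2 = 344.3086
  (48 - 28.5556)^2 = 378.0864
  (30 - 28.5556)^2 = 2.0864
  (15 - 28.5556)^2 = 183.7531
  (27 - 28.5556)^2 = 2.4198
  (37 - 28.5556)^2 = 71.3086
  (40 - 28.5556)^2 = 130.9753
Step 3: Sum of squared deviations = 1938.2222
Step 4: Sample variance = 1938.2222 / 8 = 242.2778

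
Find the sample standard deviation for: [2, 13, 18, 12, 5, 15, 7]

5.7652

Step 1: Compute the mean: 10.2857
Step 2: Sum of squared deviations from the mean: 199.4286
Step 3: Sample variance = 199.4286 / 6 = 33.2381
Step 4: Standard deviation = sqrt(33.2381) = 5.7652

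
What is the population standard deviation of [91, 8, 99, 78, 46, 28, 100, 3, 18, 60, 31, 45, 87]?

33.4768

Step 1: Compute the mean: 53.3846
Step 2: Sum of squared deviations from the mean: 14569.0769
Step 3: Population variance = 14569.0769 / 13 = 1120.6982
Step 4: Standard deviation = sqrt(1120.6982) = 33.4768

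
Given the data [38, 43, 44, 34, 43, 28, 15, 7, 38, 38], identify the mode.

38

Step 1: Count the frequency of each value:
  7: appears 1 time(s)
  15: appears 1 time(s)
  28: appears 1 time(s)
  34: appears 1 time(s)
  38: appears 3 time(s)
  43: appears 2 time(s)
  44: appears 1 time(s)
Step 2: The value 38 appears most frequently (3 times).
Step 3: Mode = 38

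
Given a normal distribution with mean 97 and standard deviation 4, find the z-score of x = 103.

1.5

Step 1: Recall the z-score formula: z = (x - mu) / sigma
Step 2: Substitute values: z = (103 - 97) / 4
Step 3: z = 6 / 4 = 1.5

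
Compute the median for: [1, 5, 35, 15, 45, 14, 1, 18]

14.5

Step 1: Sort the data in ascending order: [1, 1, 5, 14, 15, 18, 35, 45]
Step 2: The number of values is n = 8.
Step 3: Since n is even, the median is the average of positions 4 and 5:
  Median = (14 + 15) / 2 = 14.5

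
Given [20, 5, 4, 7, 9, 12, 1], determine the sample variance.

39.2381

Step 1: Compute the mean: (20 + 5 + 4 + 7 + 9 + 12 + 1) / 7 = 8.2857
Step 2: Compute squared deviations from the mean:
  (20 - 8.2857)^2 = 137.2245
  (5 - 8.2857)^2 = 10.7959
  (4 - 8.2857)^2 = 18.3673
  (7 - 8.2857)^2 = 1.6531
  (9 - 8.2857)^2 = 0.5102
  (12 - 8.2857)^2 = 13.7959
  (1 - 8.2857)^2 = 53.0816
Step 3: Sum of squared deviations = 235.4286
Step 4: Sample variance = 235.4286 / 6 = 39.2381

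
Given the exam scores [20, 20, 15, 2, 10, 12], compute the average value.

13.1667

Step 1: Sum all values: 20 + 20 + 15 + 2 + 10 + 12 = 79
Step 2: Count the number of values: n = 6
Step 3: Mean = sum / n = 79 / 6 = 13.1667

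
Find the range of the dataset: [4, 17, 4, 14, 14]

13

Step 1: Identify the maximum value: max = 17
Step 2: Identify the minimum value: min = 4
Step 3: Range = max - min = 17 - 4 = 13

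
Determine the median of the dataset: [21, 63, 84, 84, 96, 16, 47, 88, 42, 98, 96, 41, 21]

63

Step 1: Sort the data in ascending order: [16, 21, 21, 41, 42, 47, 63, 84, 84, 88, 96, 96, 98]
Step 2: The number of values is n = 13.
Step 3: Since n is odd, the median is the middle value at position 7: 63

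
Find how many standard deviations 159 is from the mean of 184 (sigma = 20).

-1.25

Step 1: Recall the z-score formula: z = (x - mu) / sigma
Step 2: Substitute values: z = (159 - 184) / 20
Step 3: z = -25 / 20 = -1.25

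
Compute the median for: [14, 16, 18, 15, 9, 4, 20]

15

Step 1: Sort the data in ascending order: [4, 9, 14, 15, 16, 18, 20]
Step 2: The number of values is n = 7.
Step 3: Since n is odd, the median is the middle value at position 4: 15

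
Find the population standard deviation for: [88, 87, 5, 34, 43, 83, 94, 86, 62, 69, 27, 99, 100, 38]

29.5698

Step 1: Compute the mean: 65.3571
Step 2: Sum of squared deviations from the mean: 12241.2143
Step 3: Population variance = 12241.2143 / 14 = 874.3724
Step 4: Standard deviation = sqrt(874.3724) = 29.5698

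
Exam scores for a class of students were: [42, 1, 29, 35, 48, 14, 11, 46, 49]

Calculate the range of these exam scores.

48

Step 1: Identify the maximum value: max = 49
Step 2: Identify the minimum value: min = 1
Step 3: Range = max - min = 49 - 1 = 48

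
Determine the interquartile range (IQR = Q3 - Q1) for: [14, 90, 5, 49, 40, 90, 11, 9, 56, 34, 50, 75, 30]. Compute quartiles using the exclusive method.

53

Step 1: Sort the data: [5, 9, 11, 14, 30, 34, 40, 49, 50, 56, 75, 90, 90]
Step 2: n = 13
Step 3: Using the exclusive quartile method:
  Q1 = 12.5
  Q2 (median) = 40
  Q3 = 65.5
  IQR = Q3 - Q1 = 65.5 - 12.5 = 53
Step 4: IQR = 53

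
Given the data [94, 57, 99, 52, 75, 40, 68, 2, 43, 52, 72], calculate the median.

57

Step 1: Sort the data in ascending order: [2, 40, 43, 52, 52, 57, 68, 72, 75, 94, 99]
Step 2: The number of values is n = 11.
Step 3: Since n is odd, the median is the middle value at position 6: 57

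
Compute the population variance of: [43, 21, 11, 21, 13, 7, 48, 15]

199.2344

Step 1: Compute the mean: (43 + 21 + 11 + 21 + 13 + 7 + 48 + 15) / 8 = 22.375
Step 2: Compute squared deviations from the mean:
  (43 - 22.375)^2 = 425.3906
  (21 - 22.375)^2 = 1.8906
  (11 - 22.375)^2 = 129.3906
  (21 - 22.375)^2 = 1.8906
  (13 - 22.375)^2 = 87.8906
  (7 - 22.375)^2 = 236.3906
  (48 - 22.375)^2 = 656.6406
  (15 - 22.375)^2 = 54.3906
Step 3: Sum of squared deviations = 1593.875
Step 4: Population variance = 1593.875 / 8 = 199.2344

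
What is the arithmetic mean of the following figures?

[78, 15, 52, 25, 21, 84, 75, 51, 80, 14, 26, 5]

43.8333

Step 1: Sum all values: 78 + 15 + 52 + 25 + 21 + 84 + 75 + 51 + 80 + 14 + 26 + 5 = 526
Step 2: Count the number of values: n = 12
Step 3: Mean = sum / n = 526 / 12 = 43.8333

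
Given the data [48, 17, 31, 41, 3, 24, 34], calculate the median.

31

Step 1: Sort the data in ascending order: [3, 17, 24, 31, 34, 41, 48]
Step 2: The number of values is n = 7.
Step 3: Since n is odd, the median is the middle value at position 4: 31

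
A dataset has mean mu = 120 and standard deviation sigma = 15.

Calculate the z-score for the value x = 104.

-1.0667

Step 1: Recall the z-score formula: z = (x - mu) / sigma
Step 2: Substitute values: z = (104 - 120) / 15
Step 3: z = -16 / 15 = -1.0667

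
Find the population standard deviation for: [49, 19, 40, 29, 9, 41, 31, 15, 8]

13.9903

Step 1: Compute the mean: 26.7778
Step 2: Sum of squared deviations from the mean: 1761.5556
Step 3: Population variance = 1761.5556 / 9 = 195.7284
Step 4: Standard deviation = sqrt(195.7284) = 13.9903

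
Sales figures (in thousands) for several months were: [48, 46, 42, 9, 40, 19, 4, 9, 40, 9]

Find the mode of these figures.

9

Step 1: Count the frequency of each value:
  4: appears 1 time(s)
  9: appears 3 time(s)
  19: appears 1 time(s)
  40: appears 2 time(s)
  42: appears 1 time(s)
  46: appears 1 time(s)
  48: appears 1 time(s)
Step 2: The value 9 appears most frequently (3 times).
Step 3: Mode = 9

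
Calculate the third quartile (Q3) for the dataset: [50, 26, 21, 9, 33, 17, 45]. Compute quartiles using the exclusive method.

45

Step 1: Sort the data: [9, 17, 21, 26, 33, 45, 50]
Step 2: n = 7
Step 3: Using the exclusive quartile method:
  Q1 = 17
  Q2 (median) = 26
  Q3 = 45
  IQR = Q3 - Q1 = 45 - 17 = 28
Step 4: Q3 = 45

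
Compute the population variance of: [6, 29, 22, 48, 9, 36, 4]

238.5714

Step 1: Compute the mean: (6 + 29 + 22 + 48 + 9 + 36 + 4) / 7 = 22
Step 2: Compute squared deviations from the mean:
  (6 - 22)^2 = 256
  (29 - 22)^2 = 49
  (22 - 22)^2 = 0
  (48 - 22)^2 = 676
  (9 - 22)^2 = 169
  (36 - 22)^2 = 196
  (4 - 22)^2 = 324
Step 3: Sum of squared deviations = 1670
Step 4: Population variance = 1670 / 7 = 238.5714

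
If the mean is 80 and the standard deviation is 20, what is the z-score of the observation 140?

3

Step 1: Recall the z-score formula: z = (x - mu) / sigma
Step 2: Substitute values: z = (140 - 80) / 20
Step 3: z = 60 / 20 = 3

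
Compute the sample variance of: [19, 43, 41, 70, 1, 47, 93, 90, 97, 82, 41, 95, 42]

983.7692

Step 1: Compute the mean: (19 + 43 + 41 + 70 + 1 + 47 + 93 + 90 + 97 + 82 + 41 + 95 + 42) / 13 = 58.5385
Step 2: Compute squared deviations from the mean:
  (19 - 58.5385)^2 = 1563.2899
  (43 - 58.5385)^2 = 241.4438
  (41 - 58.5385)^2 = 307.5976
  (70 - 58.5385)^2 = 131.3669
  (1 - 58.5385)^2 = 3310.6746
  (47 - 58.5385)^2 = 133.1361
  (93 - 58.5385)^2 = 1187.5976
  (90 - 58.5385)^2 = 989.8284
  (97 - 58.5385)^2 = 1479.2899
  (82 - 58.5385)^2 = 550.4438
  (41 - 58.5385)^2 = 307.5976
  (95 - 58.5385)^2 = 1329.4438
  (42 - 58.5385)^2 = 273.5207
Step 3: Sum of squared deviations = 11805.2308
Step 4: Sample variance = 11805.2308 / 12 = 983.7692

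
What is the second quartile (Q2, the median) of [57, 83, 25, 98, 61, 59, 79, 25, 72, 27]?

60

Step 1: Sort the data: [25, 25, 27, 57, 59, 61, 72, 79, 83, 98]
Step 2: n = 10
Step 3: Q2 is the median. Since n is even, it is the average of the values at positions 5 and 6:
  Q2 = (59 + 61) / 2 = 60
Step 4: Q2 = 60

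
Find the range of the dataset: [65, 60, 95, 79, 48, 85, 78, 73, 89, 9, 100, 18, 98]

91

Step 1: Identify the maximum value: max = 100
Step 2: Identify the minimum value: min = 9
Step 3: Range = max - min = 100 - 9 = 91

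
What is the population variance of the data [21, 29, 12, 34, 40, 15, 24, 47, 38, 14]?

132.44

Step 1: Compute the mean: (21 + 29 + 12 + 34 + 40 + 15 + 24 + 47 + 38 + 14) / 10 = 27.4
Step 2: Compute squared deviations from the mean:
  (21 - 27.4)^2 = 40.96
  (29 - 27.4)^2 = 2.56
  (12 - 27.4)^2 = 237.16
  (34 - 27.4)^2 = 43.56
  (40 - 27.4)^2 = 158.76
  (15 - 27.4)^2 = 153.76
  (24 - 27.4)^2 = 11.56
  (47 - 27.4)^2 = 384.16
  (38 - 27.4)^2 = 112.36
  (14 - 27.4)^2 = 179.56
Step 3: Sum of squared deviations = 1324.4
Step 4: Population variance = 1324.4 / 10 = 132.44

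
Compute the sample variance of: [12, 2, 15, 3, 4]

34.7

Step 1: Compute the mean: (12 + 2 + 15 + 3 + 4) / 5 = 7.2
Step 2: Compute squared deviations from the mean:
  (12 - 7.2)^2 = 23.04
  (2 - 7.2)^2 = 27.04
  (15 - 7.2)^2 = 60.84
  (3 - 7.2)^2 = 17.64
  (4 - 7.2)^2 = 10.24
Step 3: Sum of squared deviations = 138.8
Step 4: Sample variance = 138.8 / 4 = 34.7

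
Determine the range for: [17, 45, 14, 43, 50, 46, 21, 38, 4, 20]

46

Step 1: Identify the maximum value: max = 50
Step 2: Identify the minimum value: min = 4
Step 3: Range = max - min = 50 - 4 = 46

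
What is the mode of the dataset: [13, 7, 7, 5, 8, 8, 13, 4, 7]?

7

Step 1: Count the frequency of each value:
  4: appears 1 time(s)
  5: appears 1 time(s)
  7: appears 3 time(s)
  8: appears 2 time(s)
  13: appears 2 time(s)
Step 2: The value 7 appears most frequently (3 times).
Step 3: Mode = 7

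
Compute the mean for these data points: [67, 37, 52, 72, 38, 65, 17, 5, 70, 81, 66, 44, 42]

50.4615

Step 1: Sum all values: 67 + 37 + 52 + 72 + 38 + 65 + 17 + 5 + 70 + 81 + 66 + 44 + 42 = 656
Step 2: Count the number of values: n = 13
Step 3: Mean = sum / n = 656 / 13 = 50.4615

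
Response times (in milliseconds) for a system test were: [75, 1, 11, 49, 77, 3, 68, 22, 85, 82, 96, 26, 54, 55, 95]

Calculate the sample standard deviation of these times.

33.2103

Step 1: Compute the mean: 53.2667
Step 2: Sum of squared deviations from the mean: 15440.9333
Step 3: Sample variance = 15440.9333 / 14 = 1102.9238
Step 4: Standard deviation = sqrt(1102.9238) = 33.2103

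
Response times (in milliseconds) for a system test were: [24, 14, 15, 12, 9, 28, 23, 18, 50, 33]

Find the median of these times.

20.5

Step 1: Sort the data in ascending order: [9, 12, 14, 15, 18, 23, 24, 28, 33, 50]
Step 2: The number of values is n = 10.
Step 3: Since n is even, the median is the average of positions 5 and 6:
  Median = (18 + 23) / 2 = 20.5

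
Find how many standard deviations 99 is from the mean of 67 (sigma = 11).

2.9091

Step 1: Recall the z-score formula: z = (x - mu) / sigma
Step 2: Substitute values: z = (99 - 67) / 11
Step 3: z = 32 / 11 = 2.9091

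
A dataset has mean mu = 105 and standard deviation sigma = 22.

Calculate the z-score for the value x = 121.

0.7273

Step 1: Recall the z-score formula: z = (x - mu) / sigma
Step 2: Substitute values: z = (121 - 105) / 22
Step 3: z = 16 / 22 = 0.7273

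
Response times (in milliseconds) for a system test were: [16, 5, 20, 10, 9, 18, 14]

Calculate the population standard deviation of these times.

4.9693

Step 1: Compute the mean: 13.1429
Step 2: Sum of squared deviations from the mean: 172.8571
Step 3: Population variance = 172.8571 / 7 = 24.6939
Step 4: Standard deviation = sqrt(24.6939) = 4.9693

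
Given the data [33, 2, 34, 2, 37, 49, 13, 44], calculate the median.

33.5

Step 1: Sort the data in ascending order: [2, 2, 13, 33, 34, 37, 44, 49]
Step 2: The number of values is n = 8.
Step 3: Since n is even, the median is the average of positions 4 and 5:
  Median = (33 + 34) / 2 = 33.5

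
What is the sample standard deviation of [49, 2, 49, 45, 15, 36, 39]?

18.1829

Step 1: Compute the mean: 33.5714
Step 2: Sum of squared deviations from the mean: 1983.7143
Step 3: Sample variance = 1983.7143 / 6 = 330.619
Step 4: Standard deviation = sqrt(330.619) = 18.1829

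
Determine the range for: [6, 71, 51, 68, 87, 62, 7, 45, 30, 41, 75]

81

Step 1: Identify the maximum value: max = 87
Step 2: Identify the minimum value: min = 6
Step 3: Range = max - min = 87 - 6 = 81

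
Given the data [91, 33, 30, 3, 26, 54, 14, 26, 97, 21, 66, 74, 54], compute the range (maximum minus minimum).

94

Step 1: Identify the maximum value: max = 97
Step 2: Identify the minimum value: min = 3
Step 3: Range = max - min = 97 - 3 = 94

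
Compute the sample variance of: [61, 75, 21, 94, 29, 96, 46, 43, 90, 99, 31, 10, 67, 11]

1041.2582

Step 1: Compute the mean: (61 + 75 + 21 + 94 + 29 + 96 + 46 + 43 + 90 + 99 + 31 + 10 + 67 + 11) / 14 = 55.2143
Step 2: Compute squared deviations from the mean:
  (61 - 55.2143)^2 = 33.4745
  (75 - 55.2143)^2 = 391.4745
  (21 - 55.2143)^2 = 1170.6173
  (94 - 55.2143)^2 = 1504.3316
  (29 - 55.2143)^2 = 687.1888
  (96 - 55.2143)^2 = 1663.4745
  (46 - 55.2143)^2 = 84.9031
  (43 - 55.2143)^2 = 149.1888
  (90 - 55.2143)^2 = 1210.0459
  (99 - 55.2143)^2 = 1917.1888
  (31 - 55.2143)^2 = 586.3316
  (10 - 55.2143)^2 = 2044.3316
  (67 - 55.2143)^2 = 138.9031
  (11 - 55.2143)^2 = 1954.9031
Step 3: Sum of squared deviations = 13536.3571
Step 4: Sample variance = 13536.3571 / 13 = 1041.2582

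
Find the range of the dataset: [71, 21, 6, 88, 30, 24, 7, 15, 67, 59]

82

Step 1: Identify the maximum value: max = 88
Step 2: Identify the minimum value: min = 6
Step 3: Range = max - min = 88 - 6 = 82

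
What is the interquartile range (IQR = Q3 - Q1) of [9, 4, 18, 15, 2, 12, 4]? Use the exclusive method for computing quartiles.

11

Step 1: Sort the data: [2, 4, 4, 9, 12, 15, 18]
Step 2: n = 7
Step 3: Using the exclusive quartile method:
  Q1 = 4
  Q2 (median) = 9
  Q3 = 15
  IQR = Q3 - Q1 = 15 - 4 = 11
Step 4: IQR = 11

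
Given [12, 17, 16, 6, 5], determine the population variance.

24.56

Step 1: Compute the mean: (12 + 17 + 16 + 6 + 5) / 5 = 11.2
Step 2: Compute squared deviations from the mean:
  (12 - 11.2)^2 = 0.64
  (17 - 11.2)^2 = 33.64
  (16 - 11.2)^2 = 23.04
  (6 - 11.2)^2 = 27.04
  (5 - 11.2)^2 = 38.44
Step 3: Sum of squared deviations = 122.8
Step 4: Population variance = 122.8 / 5 = 24.56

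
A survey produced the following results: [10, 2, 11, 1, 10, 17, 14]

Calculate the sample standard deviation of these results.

5.8797

Step 1: Compute the mean: 9.2857
Step 2: Sum of squared deviations from the mean: 207.4286
Step 3: Sample variance = 207.4286 / 6 = 34.5714
Step 4: Standard deviation = sqrt(34.5714) = 5.8797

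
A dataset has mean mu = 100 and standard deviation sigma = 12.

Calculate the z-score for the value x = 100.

0

Step 1: Recall the z-score formula: z = (x - mu) / sigma
Step 2: Substitute values: z = (100 - 100) / 12
Step 3: z = 0 / 12 = 0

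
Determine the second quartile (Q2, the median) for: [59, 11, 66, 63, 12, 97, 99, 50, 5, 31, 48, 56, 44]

50

Step 1: Sort the data: [5, 11, 12, 31, 44, 48, 50, 56, 59, 63, 66, 97, 99]
Step 2: n = 13
Step 3: Q2 is the median. Since n is odd, it is the middle value at position 7: 50
Step 4: Q2 = 50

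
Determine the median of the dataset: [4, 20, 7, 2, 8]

7

Step 1: Sort the data in ascending order: [2, 4, 7, 8, 20]
Step 2: The number of values is n = 5.
Step 3: Since n is odd, the median is the middle value at position 3: 7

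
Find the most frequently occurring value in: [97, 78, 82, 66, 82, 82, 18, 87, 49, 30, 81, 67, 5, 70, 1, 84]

82

Step 1: Count the frequency of each value:
  1: appears 1 time(s)
  5: appears 1 time(s)
  18: appears 1 time(s)
  30: appears 1 time(s)
  49: appears 1 time(s)
  66: appears 1 time(s)
  67: appears 1 time(s)
  70: appears 1 time(s)
  78: appears 1 time(s)
  81: appears 1 time(s)
  82: appears 3 time(s)
  84: appears 1 time(s)
  87: appears 1 time(s)
  97: appears 1 time(s)
Step 2: The value 82 appears most frequently (3 times).
Step 3: Mode = 82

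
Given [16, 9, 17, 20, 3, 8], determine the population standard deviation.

5.9278

Step 1: Compute the mean: 12.1667
Step 2: Sum of squared deviations from the mean: 210.8333
Step 3: Population variance = 210.8333 / 6 = 35.1389
Step 4: Standard deviation = sqrt(35.1389) = 5.9278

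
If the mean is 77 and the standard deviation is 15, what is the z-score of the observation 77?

0

Step 1: Recall the z-score formula: z = (x - mu) / sigma
Step 2: Substitute values: z = (77 - 77) / 15
Step 3: z = 0 / 15 = 0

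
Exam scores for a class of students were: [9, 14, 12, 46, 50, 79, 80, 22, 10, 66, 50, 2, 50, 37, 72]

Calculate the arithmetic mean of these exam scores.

39.9333

Step 1: Sum all values: 9 + 14 + 12 + 46 + 50 + 79 + 80 + 22 + 10 + 66 + 50 + 2 + 50 + 37 + 72 = 599
Step 2: Count the number of values: n = 15
Step 3: Mean = sum / n = 599 / 15 = 39.9333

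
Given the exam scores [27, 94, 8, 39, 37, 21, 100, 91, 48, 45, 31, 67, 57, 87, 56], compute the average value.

53.8667

Step 1: Sum all values: 27 + 94 + 8 + 39 + 37 + 21 + 100 + 91 + 48 + 45 + 31 + 67 + 57 + 87 + 56 = 808
Step 2: Count the number of values: n = 15
Step 3: Mean = sum / n = 808 / 15 = 53.8667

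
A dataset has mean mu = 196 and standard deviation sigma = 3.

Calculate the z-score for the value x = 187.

-3

Step 1: Recall the z-score formula: z = (x - mu) / sigma
Step 2: Substitute values: z = (187 - 196) / 3
Step 3: z = -9 / 3 = -3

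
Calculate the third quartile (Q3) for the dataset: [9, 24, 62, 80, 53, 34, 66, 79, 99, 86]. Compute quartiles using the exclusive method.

81.5

Step 1: Sort the data: [9, 24, 34, 53, 62, 66, 79, 80, 86, 99]
Step 2: n = 10
Step 3: Using the exclusive quartile method:
  Q1 = 31.5
  Q2 (median) = 64
  Q3 = 81.5
  IQR = Q3 - Q1 = 81.5 - 31.5 = 50
Step 4: Q3 = 81.5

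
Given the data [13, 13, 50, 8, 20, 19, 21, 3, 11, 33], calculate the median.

16

Step 1: Sort the data in ascending order: [3, 8, 11, 13, 13, 19, 20, 21, 33, 50]
Step 2: The number of values is n = 10.
Step 3: Since n is even, the median is the average of positions 5 and 6:
  Median = (13 + 19) / 2 = 16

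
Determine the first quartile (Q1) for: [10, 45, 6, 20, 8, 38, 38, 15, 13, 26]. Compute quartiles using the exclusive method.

9.5

Step 1: Sort the data: [6, 8, 10, 13, 15, 20, 26, 38, 38, 45]
Step 2: n = 10
Step 3: Using the exclusive quartile method:
  Q1 = 9.5
  Q2 (median) = 17.5
  Q3 = 38
  IQR = Q3 - Q1 = 38 - 9.5 = 28.5
Step 4: Q1 = 9.5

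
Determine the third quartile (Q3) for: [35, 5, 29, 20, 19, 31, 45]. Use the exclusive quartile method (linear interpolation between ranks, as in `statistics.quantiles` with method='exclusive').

35

Step 1: Sort the data: [5, 19, 20, 29, 31, 35, 45]
Step 2: n = 7
Step 3: Using the exclusive quartile method:
  Q1 = 19
  Q2 (median) = 29
  Q3 = 35
  IQR = Q3 - Q1 = 35 - 19 = 16
Step 4: Q3 = 35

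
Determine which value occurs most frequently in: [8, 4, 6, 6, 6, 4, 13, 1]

6

Step 1: Count the frequency of each value:
  1: appears 1 time(s)
  4: appears 2 time(s)
  6: appears 3 time(s)
  8: appears 1 time(s)
  13: appears 1 time(s)
Step 2: The value 6 appears most frequently (3 times).
Step 3: Mode = 6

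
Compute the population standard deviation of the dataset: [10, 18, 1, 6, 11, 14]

5.4467

Step 1: Compute the mean: 10
Step 2: Sum of squared deviations from the mean: 178
Step 3: Population variance = 178 / 6 = 29.6667
Step 4: Standard deviation = sqrt(29.6667) = 5.4467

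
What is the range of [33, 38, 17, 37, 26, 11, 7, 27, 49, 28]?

42

Step 1: Identify the maximum value: max = 49
Step 2: Identify the minimum value: min = 7
Step 3: Range = max - min = 49 - 7 = 42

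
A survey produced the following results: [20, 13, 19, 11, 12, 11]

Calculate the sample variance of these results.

16.6667

Step 1: Compute the mean: (20 + 13 + 19 + 11 + 12 + 11) / 6 = 14.3333
Step 2: Compute squared deviations from the mean:
  (20 - 14.3333)^2 = 32.1111
  (13 - 14.3333)^2 = 1.7778
  (19 - 14.3333)^2 = 21.7778
  (11 - 14.3333)^2 = 11.1111
  (12 - 14.3333)^2 = 5.4444
  (11 - 14.3333)^2 = 11.1111
Step 3: Sum of squared deviations = 83.3333
Step 4: Sample variance = 83.3333 / 5 = 16.6667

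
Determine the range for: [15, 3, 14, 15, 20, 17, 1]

19

Step 1: Identify the maximum value: max = 20
Step 2: Identify the minimum value: min = 1
Step 3: Range = max - min = 20 - 1 = 19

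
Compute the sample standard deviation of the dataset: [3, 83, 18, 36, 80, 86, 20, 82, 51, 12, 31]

31.9915

Step 1: Compute the mean: 45.6364
Step 2: Sum of squared deviations from the mean: 10234.5455
Step 3: Sample variance = 10234.5455 / 10 = 1023.4545
Step 4: Standard deviation = sqrt(1023.4545) = 31.9915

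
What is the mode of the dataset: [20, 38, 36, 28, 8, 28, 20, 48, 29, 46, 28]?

28

Step 1: Count the frequency of each value:
  8: appears 1 time(s)
  20: appears 2 time(s)
  28: appears 3 time(s)
  29: appears 1 time(s)
  36: appears 1 time(s)
  38: appears 1 time(s)
  46: appears 1 time(s)
  48: appears 1 time(s)
Step 2: The value 28 appears most frequently (3 times).
Step 3: Mode = 28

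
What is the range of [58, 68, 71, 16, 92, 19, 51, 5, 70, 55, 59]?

87

Step 1: Identify the maximum value: max = 92
Step 2: Identify the minimum value: min = 5
Step 3: Range = max - min = 92 - 5 = 87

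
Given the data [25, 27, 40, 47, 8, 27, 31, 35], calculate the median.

29

Step 1: Sort the data in ascending order: [8, 25, 27, 27, 31, 35, 40, 47]
Step 2: The number of values is n = 8.
Step 3: Since n is even, the median is the average of positions 4 and 5:
  Median = (27 + 31) / 2 = 29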